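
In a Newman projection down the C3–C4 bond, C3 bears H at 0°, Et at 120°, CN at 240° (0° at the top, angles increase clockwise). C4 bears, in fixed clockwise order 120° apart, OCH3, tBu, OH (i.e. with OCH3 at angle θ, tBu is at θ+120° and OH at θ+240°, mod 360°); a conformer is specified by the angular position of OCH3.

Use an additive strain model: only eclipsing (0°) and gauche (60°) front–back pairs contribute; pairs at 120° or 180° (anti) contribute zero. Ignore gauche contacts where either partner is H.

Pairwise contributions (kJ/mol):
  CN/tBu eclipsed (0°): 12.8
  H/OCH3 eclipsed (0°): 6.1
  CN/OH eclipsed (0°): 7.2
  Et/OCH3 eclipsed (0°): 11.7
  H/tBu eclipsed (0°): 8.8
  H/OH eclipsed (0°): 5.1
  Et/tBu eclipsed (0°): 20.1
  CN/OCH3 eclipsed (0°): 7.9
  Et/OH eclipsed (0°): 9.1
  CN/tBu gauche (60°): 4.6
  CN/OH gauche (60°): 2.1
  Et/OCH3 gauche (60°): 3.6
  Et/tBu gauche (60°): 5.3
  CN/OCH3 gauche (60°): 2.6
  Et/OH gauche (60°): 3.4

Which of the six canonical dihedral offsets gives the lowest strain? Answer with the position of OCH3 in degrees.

300°

OCH3 at 0° (eclipsed): H(0°)/OCH3(0°) eclipsed 6.1; Et(120°)/tBu(120°) eclipsed 20.1; CN(240°)/OH(240°) eclipsed 7.2 → 33.4 kJ/mol.
OCH3 at 60° (staggered): Et(120°)/OCH3(60°) gauche 3.6; Et(120°)/tBu(180°) gauche 5.3; CN(240°)/tBu(180°) gauche 4.6; CN(240°)/OH(300°) gauche 2.1 → 15.6 kJ/mol.
OCH3 at 120° (eclipsed): H(0°)/OH(0°) eclipsed 5.1; Et(120°)/OCH3(120°) eclipsed 11.7; CN(240°)/tBu(240°) eclipsed 12.8 → 29.6 kJ/mol.
OCH3 at 180° (staggered): Et(120°)/OCH3(180°) gauche 3.6; Et(120°)/OH(60°) gauche 3.4; CN(240°)/OCH3(180°) gauche 2.6; CN(240°)/tBu(300°) gauche 4.6 → 14.2 kJ/mol.
OCH3 at 240° (eclipsed): H(0°)/tBu(0°) eclipsed 8.8; Et(120°)/OH(120°) eclipsed 9.1; CN(240°)/OCH3(240°) eclipsed 7.9 → 25.8 kJ/mol.
OCH3 at 300° (staggered): Et(120°)/tBu(60°) gauche 5.3; Et(120°)/OH(180°) gauche 3.4; CN(240°)/OCH3(300°) gauche 2.6; CN(240°)/OH(180°) gauche 2.1 → 13.4 kJ/mol.
The minimum (13.4 kJ/mol) occurs with OCH3 at 300°.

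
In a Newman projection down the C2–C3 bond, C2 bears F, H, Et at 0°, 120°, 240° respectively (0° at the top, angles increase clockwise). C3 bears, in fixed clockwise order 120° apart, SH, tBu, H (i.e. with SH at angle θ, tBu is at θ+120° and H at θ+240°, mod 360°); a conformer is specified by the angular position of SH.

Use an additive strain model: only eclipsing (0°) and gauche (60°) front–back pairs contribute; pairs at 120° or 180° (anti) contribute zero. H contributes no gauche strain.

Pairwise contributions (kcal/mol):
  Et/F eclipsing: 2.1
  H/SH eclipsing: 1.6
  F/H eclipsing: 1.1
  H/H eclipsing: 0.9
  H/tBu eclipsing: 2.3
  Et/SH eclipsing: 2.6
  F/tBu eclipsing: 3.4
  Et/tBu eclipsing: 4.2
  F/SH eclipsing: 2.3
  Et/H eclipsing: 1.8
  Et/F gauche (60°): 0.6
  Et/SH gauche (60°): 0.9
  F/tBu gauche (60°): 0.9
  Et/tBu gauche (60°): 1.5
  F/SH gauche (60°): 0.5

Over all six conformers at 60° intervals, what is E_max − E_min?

4.9 kcal/mol

SH at 0° is eclipsed. F at 0° is eclipsed with SH at 0° (2.3); H at 120° is eclipsed with tBu at 120° (2.3); Et at 240° is eclipsed with H at 240° (1.8). Total 6.4 kcal/mol.
SH at 60° is staggered. F at 0° is gauche with SH at 60° (0.5); Et at 240° is gauche with tBu at 180° (1.5). Total 2.0 kcal/mol.
SH at 120° is eclipsed. F at 0° is eclipsed with H at 0° (1.1); H at 120° is eclipsed with SH at 120° (1.6); Et at 240° is eclipsed with tBu at 240° (4.2). Total 6.9 kcal/mol.
SH at 180° is staggered. F at 0° is gauche with tBu at 300° (0.9); Et at 240° is gauche with SH at 180° (0.9); Et at 240° is gauche with tBu at 300° (1.5). Total 3.3 kcal/mol.
SH at 240° is eclipsed. F at 0° is eclipsed with tBu at 0° (3.4); H at 120° is eclipsed with H at 120° (0.9); Et at 240° is eclipsed with SH at 240° (2.6). Total 6.9 kcal/mol.
SH at 300° is staggered. F at 0° is gauche with SH at 300° (0.5); F at 0° is gauche with tBu at 60° (0.9); Et at 240° is gauche with SH at 300° (0.9). Total 2.3 kcal/mol.
Max at 120° (6.9 kcal/mol), min at 60° (2.0 kcal/mol); barrier = 4.9 kcal/mol.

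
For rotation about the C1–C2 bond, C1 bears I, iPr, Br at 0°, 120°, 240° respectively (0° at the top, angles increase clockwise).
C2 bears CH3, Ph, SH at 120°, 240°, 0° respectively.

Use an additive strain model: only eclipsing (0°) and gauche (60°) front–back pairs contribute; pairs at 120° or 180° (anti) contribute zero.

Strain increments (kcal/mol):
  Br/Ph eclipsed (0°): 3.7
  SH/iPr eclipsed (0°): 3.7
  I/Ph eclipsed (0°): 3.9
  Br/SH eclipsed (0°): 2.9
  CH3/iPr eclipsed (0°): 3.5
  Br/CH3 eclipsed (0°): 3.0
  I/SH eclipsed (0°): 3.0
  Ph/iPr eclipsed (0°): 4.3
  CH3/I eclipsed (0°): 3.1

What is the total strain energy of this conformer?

This conformer is eclipsed. I at 0° is eclipsed with SH at 0° (3.0); iPr at 120° is eclipsed with CH3 at 120° (3.5); Br at 240° is eclipsed with Ph at 240° (3.7). Total 10.2 kcal/mol.

10.2 kcal/mol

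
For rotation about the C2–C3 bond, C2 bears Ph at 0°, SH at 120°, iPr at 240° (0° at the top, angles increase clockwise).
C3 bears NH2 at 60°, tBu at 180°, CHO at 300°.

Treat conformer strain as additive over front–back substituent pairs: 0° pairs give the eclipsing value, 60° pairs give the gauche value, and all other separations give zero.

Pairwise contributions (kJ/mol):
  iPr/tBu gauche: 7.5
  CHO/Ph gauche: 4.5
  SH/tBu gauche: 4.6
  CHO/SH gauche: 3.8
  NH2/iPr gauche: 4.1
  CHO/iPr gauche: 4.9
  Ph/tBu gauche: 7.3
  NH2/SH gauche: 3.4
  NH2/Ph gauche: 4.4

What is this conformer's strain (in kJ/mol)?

This conformer (staggered): Ph(0°)/NH2(60°) gauche 4.4; Ph(0°)/CHO(300°) gauche 4.5; SH(120°)/NH2(60°) gauche 3.4; SH(120°)/tBu(180°) gauche 4.6; iPr(240°)/tBu(180°) gauche 7.5; iPr(240°)/CHO(300°) gauche 4.9 → 29.3 kJ/mol.

29.3 kJ/mol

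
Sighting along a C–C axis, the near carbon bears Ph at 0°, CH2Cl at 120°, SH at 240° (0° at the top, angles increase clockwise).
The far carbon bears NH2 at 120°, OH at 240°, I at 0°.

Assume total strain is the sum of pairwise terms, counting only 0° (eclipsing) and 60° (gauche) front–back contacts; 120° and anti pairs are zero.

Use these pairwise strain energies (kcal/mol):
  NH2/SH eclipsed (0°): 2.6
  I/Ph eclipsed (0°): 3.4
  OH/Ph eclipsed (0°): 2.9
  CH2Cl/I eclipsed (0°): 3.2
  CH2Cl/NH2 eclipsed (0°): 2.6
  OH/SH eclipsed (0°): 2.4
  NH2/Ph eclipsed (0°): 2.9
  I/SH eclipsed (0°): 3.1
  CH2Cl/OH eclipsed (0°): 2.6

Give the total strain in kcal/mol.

This conformer is eclipsed. Ph at 0° is eclipsed with I at 0° (3.4); CH2Cl at 120° is eclipsed with NH2 at 120° (2.6); SH at 240° is eclipsed with OH at 240° (2.4). Total 8.4 kcal/mol.

8.4 kcal/mol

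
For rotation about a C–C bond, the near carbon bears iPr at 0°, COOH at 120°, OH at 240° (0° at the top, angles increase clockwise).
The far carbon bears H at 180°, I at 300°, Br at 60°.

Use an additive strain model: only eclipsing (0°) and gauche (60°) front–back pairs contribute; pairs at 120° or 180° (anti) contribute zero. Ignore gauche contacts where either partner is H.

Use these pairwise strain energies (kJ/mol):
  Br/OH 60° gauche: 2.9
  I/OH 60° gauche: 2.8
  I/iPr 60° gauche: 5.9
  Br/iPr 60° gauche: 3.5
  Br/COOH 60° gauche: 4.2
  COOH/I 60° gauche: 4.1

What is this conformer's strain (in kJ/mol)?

16.4 kJ/mol

This conformer (staggered): iPr(0°)/I(300°) gauche 5.9; iPr(0°)/Br(60°) gauche 3.5; COOH(120°)/Br(60°) gauche 4.2; OH(240°)/I(300°) gauche 2.8 → 16.4 kJ/mol.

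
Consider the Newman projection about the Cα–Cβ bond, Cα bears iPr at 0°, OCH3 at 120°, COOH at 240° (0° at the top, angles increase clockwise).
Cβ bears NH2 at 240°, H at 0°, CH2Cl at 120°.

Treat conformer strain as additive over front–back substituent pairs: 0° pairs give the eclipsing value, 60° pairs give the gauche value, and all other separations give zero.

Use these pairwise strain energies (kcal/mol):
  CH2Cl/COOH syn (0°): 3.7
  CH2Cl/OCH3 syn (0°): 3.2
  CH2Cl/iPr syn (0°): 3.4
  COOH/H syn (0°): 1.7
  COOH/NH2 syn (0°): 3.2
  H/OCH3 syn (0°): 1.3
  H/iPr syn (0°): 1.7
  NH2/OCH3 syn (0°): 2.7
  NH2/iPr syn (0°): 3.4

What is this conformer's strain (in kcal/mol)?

8.1 kcal/mol

This conformer (eclipsed): iPr(0°)/H(0°) eclipsed 1.7; OCH3(120°)/CH2Cl(120°) eclipsed 3.2; COOH(240°)/NH2(240°) eclipsed 3.2 → 8.1 kcal/mol.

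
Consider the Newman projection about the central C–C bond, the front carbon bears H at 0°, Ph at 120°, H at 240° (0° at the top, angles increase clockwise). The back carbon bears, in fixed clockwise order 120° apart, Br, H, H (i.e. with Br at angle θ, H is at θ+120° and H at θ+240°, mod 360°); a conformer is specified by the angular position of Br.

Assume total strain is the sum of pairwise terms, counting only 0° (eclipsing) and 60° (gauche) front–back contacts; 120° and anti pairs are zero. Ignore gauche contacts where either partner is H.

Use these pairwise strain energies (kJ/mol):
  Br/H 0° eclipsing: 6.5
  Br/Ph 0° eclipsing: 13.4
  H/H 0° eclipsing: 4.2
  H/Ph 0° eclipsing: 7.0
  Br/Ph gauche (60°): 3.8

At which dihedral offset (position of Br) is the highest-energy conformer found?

120°

Br at 0° (eclipsed): H–Br eclipsed, Ph–H eclipsed, H–H eclipsed; 6.5 + 7.0 + 4.2 = 17.7 kJ/mol.
Br at 60° (staggered): Ph–Br gauche; 3.8 = 3.8 kJ/mol.
Br at 120° (eclipsed): H–H eclipsed, Ph–Br eclipsed, H–H eclipsed; 4.2 + 13.4 + 4.2 = 21.8 kJ/mol.
Br at 180° (staggered): Ph–Br gauche; 3.8 = 3.8 kJ/mol.
Br at 240° (eclipsed): H–H eclipsed, Ph–H eclipsed, H–Br eclipsed; 4.2 + 7.0 + 6.5 = 17.7 kJ/mol.
Br at 300° (staggered): no non-H gauche contacts → 0.0 kJ/mol.
The maximum (21.8 kJ/mol) occurs with Br at 120°.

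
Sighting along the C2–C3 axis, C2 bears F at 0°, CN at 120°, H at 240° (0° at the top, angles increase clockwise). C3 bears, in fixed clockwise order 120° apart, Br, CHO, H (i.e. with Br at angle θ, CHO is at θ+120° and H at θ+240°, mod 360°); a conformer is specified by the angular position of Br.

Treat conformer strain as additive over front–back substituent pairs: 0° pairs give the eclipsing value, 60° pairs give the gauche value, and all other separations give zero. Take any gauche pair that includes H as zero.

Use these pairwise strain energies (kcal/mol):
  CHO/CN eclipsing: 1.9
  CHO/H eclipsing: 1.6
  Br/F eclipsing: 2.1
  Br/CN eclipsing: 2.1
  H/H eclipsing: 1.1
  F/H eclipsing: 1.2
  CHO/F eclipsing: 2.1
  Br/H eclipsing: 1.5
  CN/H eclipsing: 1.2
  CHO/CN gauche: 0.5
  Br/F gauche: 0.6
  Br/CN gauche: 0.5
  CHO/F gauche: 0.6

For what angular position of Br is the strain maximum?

Br at 0° (eclipsed): F–Br eclipsed, CN–CHO eclipsed, H–H eclipsed; 2.1 + 1.9 + 1.1 = 5.1 kcal/mol.
Br at 60° (staggered): F–Br gauche, CN–Br gauche, CN–CHO gauche; 0.6 + 0.5 + 0.5 = 1.6 kcal/mol.
Br at 120° (eclipsed): F–H eclipsed, CN–Br eclipsed, H–CHO eclipsed; 1.2 + 2.1 + 1.6 = 4.9 kcal/mol.
Br at 180° (staggered): F–CHO gauche, CN–Br gauche; 0.6 + 0.5 = 1.1 kcal/mol.
Br at 240° (eclipsed): F–CHO eclipsed, CN–H eclipsed, H–Br eclipsed; 2.1 + 1.2 + 1.5 = 4.8 kcal/mol.
Br at 300° (staggered): F–Br gauche, F–CHO gauche, CN–CHO gauche; 0.6 + 0.6 + 0.5 = 1.7 kcal/mol.
The maximum (5.1 kcal/mol) occurs with Br at 0°.

0°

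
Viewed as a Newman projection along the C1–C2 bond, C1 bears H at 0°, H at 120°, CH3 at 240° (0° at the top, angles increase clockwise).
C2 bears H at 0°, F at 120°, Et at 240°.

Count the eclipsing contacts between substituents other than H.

Non-H eclipsing pairs: CH3(240°)/Et(240°) — 1 interaction.

1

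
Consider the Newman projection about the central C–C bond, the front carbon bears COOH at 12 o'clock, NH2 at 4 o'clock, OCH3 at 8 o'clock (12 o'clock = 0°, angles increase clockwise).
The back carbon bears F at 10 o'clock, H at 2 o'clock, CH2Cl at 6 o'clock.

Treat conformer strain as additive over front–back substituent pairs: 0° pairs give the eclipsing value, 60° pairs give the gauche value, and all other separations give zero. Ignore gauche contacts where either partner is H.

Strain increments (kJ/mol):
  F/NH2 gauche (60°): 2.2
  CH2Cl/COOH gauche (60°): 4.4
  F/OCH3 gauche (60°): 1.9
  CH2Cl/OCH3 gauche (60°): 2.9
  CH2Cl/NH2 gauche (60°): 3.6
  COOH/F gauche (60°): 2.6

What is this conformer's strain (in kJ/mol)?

This conformer (staggered): COOH(0°)/F(300°) gauche 2.6; NH2(120°)/CH2Cl(180°) gauche 3.6; OCH3(240°)/F(300°) gauche 1.9; OCH3(240°)/CH2Cl(180°) gauche 2.9 → 11.0 kJ/mol.

11.0 kJ/mol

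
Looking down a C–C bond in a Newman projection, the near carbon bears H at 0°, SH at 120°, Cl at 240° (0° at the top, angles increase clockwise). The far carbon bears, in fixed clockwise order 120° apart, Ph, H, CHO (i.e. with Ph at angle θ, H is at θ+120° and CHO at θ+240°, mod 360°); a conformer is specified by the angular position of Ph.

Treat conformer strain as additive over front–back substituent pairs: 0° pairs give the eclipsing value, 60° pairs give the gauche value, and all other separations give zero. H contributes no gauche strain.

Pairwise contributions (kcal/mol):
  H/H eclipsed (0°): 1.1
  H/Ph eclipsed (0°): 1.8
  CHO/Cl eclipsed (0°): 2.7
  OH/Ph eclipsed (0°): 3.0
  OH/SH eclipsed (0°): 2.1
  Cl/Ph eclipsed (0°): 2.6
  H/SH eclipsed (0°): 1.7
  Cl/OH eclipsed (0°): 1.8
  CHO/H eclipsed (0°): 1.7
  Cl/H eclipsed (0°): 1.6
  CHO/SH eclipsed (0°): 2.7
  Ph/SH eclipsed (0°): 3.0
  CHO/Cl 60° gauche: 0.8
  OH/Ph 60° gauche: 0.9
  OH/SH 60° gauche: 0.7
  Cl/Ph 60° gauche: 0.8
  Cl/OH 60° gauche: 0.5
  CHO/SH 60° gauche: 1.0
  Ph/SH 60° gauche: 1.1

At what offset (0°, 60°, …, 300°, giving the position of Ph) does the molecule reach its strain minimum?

Ph at 0° (eclipsed): H(0°)/Ph(0°) eclipsed 1.8; SH(120°)/H(120°) eclipsed 1.7; Cl(240°)/CHO(240°) eclipsed 2.7 → 6.2 kcal/mol.
Ph at 60° (staggered): SH(120°)/Ph(60°) gauche 1.1; Cl(240°)/CHO(300°) gauche 0.8 → 1.9 kcal/mol.
Ph at 120° (eclipsed): H(0°)/CHO(0°) eclipsed 1.7; SH(120°)/Ph(120°) eclipsed 3.0; Cl(240°)/H(240°) eclipsed 1.6 → 6.3 kcal/mol.
Ph at 180° (staggered): SH(120°)/Ph(180°) gauche 1.1; SH(120°)/CHO(60°) gauche 1.0; Cl(240°)/Ph(180°) gauche 0.8 → 2.9 kcal/mol.
Ph at 240° (eclipsed): H(0°)/H(0°) eclipsed 1.1; SH(120°)/CHO(120°) eclipsed 2.7; Cl(240°)/Ph(240°) eclipsed 2.6 → 6.4 kcal/mol.
Ph at 300° (staggered): SH(120°)/CHO(180°) gauche 1.0; Cl(240°)/Ph(300°) gauche 0.8; Cl(240°)/CHO(180°) gauche 0.8 → 2.6 kcal/mol.
The minimum (1.9 kcal/mol) occurs with Ph at 60°.

60°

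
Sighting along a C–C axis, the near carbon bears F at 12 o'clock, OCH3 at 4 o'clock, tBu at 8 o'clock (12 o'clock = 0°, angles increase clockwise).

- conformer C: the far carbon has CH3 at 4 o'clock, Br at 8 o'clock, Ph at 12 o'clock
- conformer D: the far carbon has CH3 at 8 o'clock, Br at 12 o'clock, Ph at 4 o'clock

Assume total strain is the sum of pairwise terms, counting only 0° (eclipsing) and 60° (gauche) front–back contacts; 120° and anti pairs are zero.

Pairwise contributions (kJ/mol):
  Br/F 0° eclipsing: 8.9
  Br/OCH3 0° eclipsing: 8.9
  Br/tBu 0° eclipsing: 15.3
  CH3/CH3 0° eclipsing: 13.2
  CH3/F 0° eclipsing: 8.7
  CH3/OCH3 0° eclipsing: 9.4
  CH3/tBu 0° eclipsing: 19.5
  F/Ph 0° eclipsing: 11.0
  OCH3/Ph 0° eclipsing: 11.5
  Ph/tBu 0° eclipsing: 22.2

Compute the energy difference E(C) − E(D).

C (eclipsed): F–Ph eclipsed, OCH3–CH3 eclipsed, tBu–Br eclipsed; 11.0 + 9.4 + 15.3 = 35.7 kJ/mol.
D (eclipsed): F–Br eclipsed, OCH3–Ph eclipsed, tBu–CH3 eclipsed; 8.9 + 11.5 + 19.5 = 39.9 kJ/mol.
E(C) − E(D) = 35.7 − 39.9 = -4.2 kJ/mol.

-4.2 kJ/mol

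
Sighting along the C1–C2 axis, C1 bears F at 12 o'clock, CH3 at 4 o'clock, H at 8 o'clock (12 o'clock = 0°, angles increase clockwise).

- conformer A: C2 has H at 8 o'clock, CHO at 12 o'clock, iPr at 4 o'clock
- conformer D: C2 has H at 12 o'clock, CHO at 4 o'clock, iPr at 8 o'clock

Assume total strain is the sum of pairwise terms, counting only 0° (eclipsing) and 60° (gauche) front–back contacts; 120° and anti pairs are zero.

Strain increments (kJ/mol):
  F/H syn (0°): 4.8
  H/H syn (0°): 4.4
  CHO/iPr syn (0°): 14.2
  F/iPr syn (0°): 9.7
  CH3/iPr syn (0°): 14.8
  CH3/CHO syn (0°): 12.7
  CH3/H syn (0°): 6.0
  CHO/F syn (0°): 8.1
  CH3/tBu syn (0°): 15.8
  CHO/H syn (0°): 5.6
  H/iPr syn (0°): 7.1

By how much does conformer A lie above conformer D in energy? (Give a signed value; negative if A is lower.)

A (eclipsed): F–CHO eclipsed, CH3–iPr eclipsed, H–H eclipsed; 8.1 + 14.8 + 4.4 = 27.3 kJ/mol.
D (eclipsed): F–H eclipsed, CH3–CHO eclipsed, H–iPr eclipsed; 4.8 + 12.7 + 7.1 = 24.6 kJ/mol.
E(A) − E(D) = 27.3 − 24.6 = +2.7 kJ/mol.

+2.7 kJ/mol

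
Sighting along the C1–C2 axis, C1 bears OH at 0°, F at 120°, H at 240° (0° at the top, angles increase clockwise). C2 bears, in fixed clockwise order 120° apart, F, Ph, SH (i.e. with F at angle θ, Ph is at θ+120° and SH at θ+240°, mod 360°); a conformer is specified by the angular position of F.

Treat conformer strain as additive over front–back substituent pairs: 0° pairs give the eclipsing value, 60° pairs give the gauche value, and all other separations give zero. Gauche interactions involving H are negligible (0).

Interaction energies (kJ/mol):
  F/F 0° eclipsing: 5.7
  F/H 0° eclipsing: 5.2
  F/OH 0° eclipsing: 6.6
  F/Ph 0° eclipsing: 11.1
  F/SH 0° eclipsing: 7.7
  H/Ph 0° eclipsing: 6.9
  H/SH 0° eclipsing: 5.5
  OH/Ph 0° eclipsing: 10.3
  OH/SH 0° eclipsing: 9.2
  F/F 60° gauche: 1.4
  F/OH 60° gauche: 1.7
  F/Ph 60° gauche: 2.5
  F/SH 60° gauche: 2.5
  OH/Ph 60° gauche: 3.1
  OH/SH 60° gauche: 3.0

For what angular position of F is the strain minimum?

60°

F at 0° (eclipsed): OH(0°)/F(0°) eclipsed 6.6; F(120°)/Ph(120°) eclipsed 11.1; H(240°)/SH(240°) eclipsed 5.5 → 23.2 kJ/mol.
F at 60° (staggered): OH(0°)/F(60°) gauche 1.7; OH(0°)/SH(300°) gauche 3.0; F(120°)/F(60°) gauche 1.4; F(120°)/Ph(180°) gauche 2.5 → 8.6 kJ/mol.
F at 120° (eclipsed): OH(0°)/SH(0°) eclipsed 9.2; F(120°)/F(120°) eclipsed 5.7; H(240°)/Ph(240°) eclipsed 6.9 → 21.8 kJ/mol.
F at 180° (staggered): OH(0°)/Ph(300°) gauche 3.1; OH(0°)/SH(60°) gauche 3.0; F(120°)/F(180°) gauche 1.4; F(120°)/SH(60°) gauche 2.5 → 10.0 kJ/mol.
F at 240° (eclipsed): OH(0°)/Ph(0°) eclipsed 10.3; F(120°)/SH(120°) eclipsed 7.7; H(240°)/F(240°) eclipsed 5.2 → 23.2 kJ/mol.
F at 300° (staggered): OH(0°)/F(300°) gauche 1.7; OH(0°)/Ph(60°) gauche 3.1; F(120°)/Ph(60°) gauche 2.5; F(120°)/SH(180°) gauche 2.5 → 9.8 kJ/mol.
The minimum (8.6 kJ/mol) occurs with F at 60°.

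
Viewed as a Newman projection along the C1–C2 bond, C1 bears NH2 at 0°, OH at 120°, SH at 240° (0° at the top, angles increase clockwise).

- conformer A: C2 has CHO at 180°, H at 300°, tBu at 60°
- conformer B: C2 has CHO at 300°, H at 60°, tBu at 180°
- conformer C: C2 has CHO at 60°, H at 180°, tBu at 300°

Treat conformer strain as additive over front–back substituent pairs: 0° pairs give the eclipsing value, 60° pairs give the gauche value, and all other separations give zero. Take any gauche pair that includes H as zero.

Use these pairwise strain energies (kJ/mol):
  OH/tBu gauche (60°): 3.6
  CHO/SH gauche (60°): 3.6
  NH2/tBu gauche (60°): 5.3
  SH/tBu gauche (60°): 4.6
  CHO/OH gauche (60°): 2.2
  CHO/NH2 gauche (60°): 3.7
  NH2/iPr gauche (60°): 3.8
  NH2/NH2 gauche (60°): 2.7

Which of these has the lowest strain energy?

A

A (staggered): NH2(0°)/tBu(60°) gauche 5.3; OH(120°)/CHO(180°) gauche 2.2; OH(120°)/tBu(60°) gauche 3.6; SH(240°)/CHO(180°) gauche 3.6 → 14.7 kJ/mol.
B (staggered): NH2(0°)/CHO(300°) gauche 3.7; OH(120°)/tBu(180°) gauche 3.6; SH(240°)/CHO(300°) gauche 3.6; SH(240°)/tBu(180°) gauche 4.6 → 15.5 kJ/mol.
C (staggered): NH2(0°)/CHO(60°) gauche 3.7; NH2(0°)/tBu(300°) gauche 5.3; OH(120°)/CHO(60°) gauche 2.2; SH(240°)/tBu(300°) gauche 4.6 → 15.8 kJ/mol.
A has the lowest total (14.7 kJ/mol).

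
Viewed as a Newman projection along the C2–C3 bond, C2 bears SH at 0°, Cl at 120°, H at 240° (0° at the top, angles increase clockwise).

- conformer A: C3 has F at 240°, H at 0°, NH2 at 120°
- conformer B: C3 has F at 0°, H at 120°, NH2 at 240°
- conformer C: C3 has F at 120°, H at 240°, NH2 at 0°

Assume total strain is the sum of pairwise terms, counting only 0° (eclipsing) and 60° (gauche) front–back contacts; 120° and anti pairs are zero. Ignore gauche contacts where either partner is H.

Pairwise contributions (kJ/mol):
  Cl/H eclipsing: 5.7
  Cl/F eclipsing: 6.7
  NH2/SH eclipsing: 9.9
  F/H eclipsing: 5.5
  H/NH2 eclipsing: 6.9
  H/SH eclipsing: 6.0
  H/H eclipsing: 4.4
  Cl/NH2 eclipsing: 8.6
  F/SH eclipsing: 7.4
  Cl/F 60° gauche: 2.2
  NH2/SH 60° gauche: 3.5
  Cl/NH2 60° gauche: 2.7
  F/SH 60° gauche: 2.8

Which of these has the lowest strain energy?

B

A is eclipsed. SH at 0° is eclipsed with H at 0° (6.0); Cl at 120° is eclipsed with NH2 at 120° (8.6); H at 240° is eclipsed with F at 240° (5.5). Total 20.1 kJ/mol.
B is eclipsed. SH at 0° is eclipsed with F at 0° (7.4); Cl at 120° is eclipsed with H at 120° (5.7); H at 240° is eclipsed with NH2 at 240° (6.9). Total 20.0 kJ/mol.
C is eclipsed. SH at 0° is eclipsed with NH2 at 0° (9.9); Cl at 120° is eclipsed with F at 120° (6.7); H at 240° is eclipsed with H at 240° (4.4). Total 21.0 kJ/mol.
B has the lowest total (20.0 kJ/mol).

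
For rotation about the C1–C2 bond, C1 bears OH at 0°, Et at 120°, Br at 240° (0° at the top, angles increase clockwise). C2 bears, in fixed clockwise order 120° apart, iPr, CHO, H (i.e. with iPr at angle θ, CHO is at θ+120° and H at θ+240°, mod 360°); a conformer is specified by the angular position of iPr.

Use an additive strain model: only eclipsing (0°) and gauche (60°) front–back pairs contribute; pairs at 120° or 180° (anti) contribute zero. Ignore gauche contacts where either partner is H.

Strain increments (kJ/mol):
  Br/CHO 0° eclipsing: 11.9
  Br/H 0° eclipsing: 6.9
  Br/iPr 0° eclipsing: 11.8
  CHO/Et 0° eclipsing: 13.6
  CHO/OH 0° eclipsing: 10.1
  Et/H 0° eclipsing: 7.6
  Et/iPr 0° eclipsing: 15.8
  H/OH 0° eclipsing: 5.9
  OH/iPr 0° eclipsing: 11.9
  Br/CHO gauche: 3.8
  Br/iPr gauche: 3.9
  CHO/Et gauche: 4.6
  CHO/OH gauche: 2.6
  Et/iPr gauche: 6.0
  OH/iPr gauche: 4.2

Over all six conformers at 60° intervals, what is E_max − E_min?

18.3 kJ/mol

iPr at 0° is eclipsed. OH at 0° is eclipsed with iPr at 0° (11.9); Et at 120° is eclipsed with CHO at 120° (13.6); Br at 240° is eclipsed with H at 240° (6.9). Total 32.4 kJ/mol.
iPr at 60° is staggered. OH at 0° is gauche with iPr at 60° (4.2); Et at 120° is gauche with iPr at 60° (6.0); Et at 120° is gauche with CHO at 180° (4.6); Br at 240° is gauche with CHO at 180° (3.8). Total 18.6 kJ/mol.
iPr at 120° is eclipsed. OH at 0° is eclipsed with H at 0° (5.9); Et at 120° is eclipsed with iPr at 120° (15.8); Br at 240° is eclipsed with CHO at 240° (11.9). Total 33.6 kJ/mol.
iPr at 180° is staggered. OH at 0° is gauche with CHO at 300° (2.6); Et at 120° is gauche with iPr at 180° (6.0); Br at 240° is gauche with iPr at 180° (3.9); Br at 240° is gauche with CHO at 300° (3.8). Total 16.3 kJ/mol.
iPr at 240° is eclipsed. OH at 0° is eclipsed with CHO at 0° (10.1); Et at 120° is eclipsed with H at 120° (7.6); Br at 240° is eclipsed with iPr at 240° (11.8). Total 29.5 kJ/mol.
iPr at 300° is staggered. OH at 0° is gauche with iPr at 300° (4.2); OH at 0° is gauche with CHO at 60° (2.6); Et at 120° is gauche with CHO at 60° (4.6); Br at 240° is gauche with iPr at 300° (3.9). Total 15.3 kJ/mol.
Max at 120° (33.6 kJ/mol), min at 300° (15.3 kJ/mol); barrier = 18.3 kJ/mol.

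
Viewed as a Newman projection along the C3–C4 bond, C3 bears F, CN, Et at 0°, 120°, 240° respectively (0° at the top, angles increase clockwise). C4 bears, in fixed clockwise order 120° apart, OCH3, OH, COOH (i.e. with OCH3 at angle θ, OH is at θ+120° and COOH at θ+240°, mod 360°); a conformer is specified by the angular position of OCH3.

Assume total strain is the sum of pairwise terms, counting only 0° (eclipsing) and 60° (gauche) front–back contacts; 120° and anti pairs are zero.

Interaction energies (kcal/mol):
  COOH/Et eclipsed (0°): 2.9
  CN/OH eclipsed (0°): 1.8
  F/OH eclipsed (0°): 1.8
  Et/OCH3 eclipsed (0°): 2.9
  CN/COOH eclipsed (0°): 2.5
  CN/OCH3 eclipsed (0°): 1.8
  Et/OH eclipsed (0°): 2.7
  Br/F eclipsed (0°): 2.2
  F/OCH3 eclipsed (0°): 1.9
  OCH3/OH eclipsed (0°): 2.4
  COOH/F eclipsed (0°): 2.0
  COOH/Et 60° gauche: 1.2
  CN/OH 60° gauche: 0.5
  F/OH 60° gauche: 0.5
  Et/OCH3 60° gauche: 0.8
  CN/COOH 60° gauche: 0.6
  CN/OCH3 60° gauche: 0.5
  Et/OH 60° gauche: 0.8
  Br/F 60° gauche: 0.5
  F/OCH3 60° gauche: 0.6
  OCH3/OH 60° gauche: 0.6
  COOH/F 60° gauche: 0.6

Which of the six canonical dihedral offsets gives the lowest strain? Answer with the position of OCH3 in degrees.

180°

OCH3 at 0° is eclipsed. F at 0° is eclipsed with OCH3 at 0° (1.9); CN at 120° is eclipsed with OH at 120° (1.8); Et at 240° is eclipsed with COOH at 240° (2.9). Total 6.6 kcal/mol.
OCH3 at 60° is staggered. F at 0° is gauche with OCH3 at 60° (0.6); F at 0° is gauche with COOH at 300° (0.6); CN at 120° is gauche with OCH3 at 60° (0.5); CN at 120° is gauche with OH at 180° (0.5); Et at 240° is gauche with OH at 180° (0.8); Et at 240° is gauche with COOH at 300° (1.2). Total 4.2 kcal/mol.
OCH3 at 120° is eclipsed. F at 0° is eclipsed with COOH at 0° (2.0); CN at 120° is eclipsed with OCH3 at 120° (1.8); Et at 240° is eclipsed with OH at 240° (2.7). Total 6.5 kcal/mol.
OCH3 at 180° is staggered. F at 0° is gauche with OH at 300° (0.5); F at 0° is gauche with COOH at 60° (0.6); CN at 120° is gauche with OCH3 at 180° (0.5); CN at 120° is gauche with COOH at 60° (0.6); Et at 240° is gauche with OCH3 at 180° (0.8); Et at 240° is gauche with OH at 300° (0.8). Total 3.8 kcal/mol.
OCH3 at 240° is eclipsed. F at 0° is eclipsed with OH at 0° (1.8); CN at 120° is eclipsed with COOH at 120° (2.5); Et at 240° is eclipsed with OCH3 at 240° (2.9). Total 7.2 kcal/mol.
OCH3 at 300° is staggered. F at 0° is gauche with OCH3 at 300° (0.6); F at 0° is gauche with OH at 60° (0.5); CN at 120° is gauche with OH at 60° (0.5); CN at 120° is gauche with COOH at 180° (0.6); Et at 240° is gauche with OCH3 at 300° (0.8); Et at 240° is gauche with COOH at 180° (1.2). Total 4.2 kcal/mol.
The minimum (3.8 kcal/mol) occurs with OCH3 at 180°.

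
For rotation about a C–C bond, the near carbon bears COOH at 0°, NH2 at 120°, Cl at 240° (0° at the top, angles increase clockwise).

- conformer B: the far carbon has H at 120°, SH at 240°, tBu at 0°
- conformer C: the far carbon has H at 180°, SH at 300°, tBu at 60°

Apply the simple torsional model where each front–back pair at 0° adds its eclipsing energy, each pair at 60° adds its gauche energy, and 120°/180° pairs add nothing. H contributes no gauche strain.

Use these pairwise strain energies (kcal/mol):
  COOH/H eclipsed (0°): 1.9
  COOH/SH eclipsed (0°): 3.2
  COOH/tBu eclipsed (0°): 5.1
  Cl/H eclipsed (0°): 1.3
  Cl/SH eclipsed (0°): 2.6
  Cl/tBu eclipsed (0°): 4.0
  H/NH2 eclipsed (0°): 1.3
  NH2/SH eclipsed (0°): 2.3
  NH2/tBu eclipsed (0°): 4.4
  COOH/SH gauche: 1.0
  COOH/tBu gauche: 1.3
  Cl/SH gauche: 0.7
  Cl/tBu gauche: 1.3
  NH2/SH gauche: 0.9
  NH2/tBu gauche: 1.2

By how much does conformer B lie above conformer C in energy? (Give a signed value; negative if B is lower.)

B (eclipsed): COOH(0°)/tBu(0°) eclipsed 5.1; NH2(120°)/H(120°) eclipsed 1.3; Cl(240°)/SH(240°) eclipsed 2.6 → 9.0 kcal/mol.
C (staggered): COOH(0°)/SH(300°) gauche 1.0; COOH(0°)/tBu(60°) gauche 1.3; NH2(120°)/tBu(60°) gauche 1.2; Cl(240°)/SH(300°) gauche 0.7 → 4.2 kcal/mol.
E(B) − E(C) = 9.0 − 4.2 = +4.8 kcal/mol.

+4.8 kcal/mol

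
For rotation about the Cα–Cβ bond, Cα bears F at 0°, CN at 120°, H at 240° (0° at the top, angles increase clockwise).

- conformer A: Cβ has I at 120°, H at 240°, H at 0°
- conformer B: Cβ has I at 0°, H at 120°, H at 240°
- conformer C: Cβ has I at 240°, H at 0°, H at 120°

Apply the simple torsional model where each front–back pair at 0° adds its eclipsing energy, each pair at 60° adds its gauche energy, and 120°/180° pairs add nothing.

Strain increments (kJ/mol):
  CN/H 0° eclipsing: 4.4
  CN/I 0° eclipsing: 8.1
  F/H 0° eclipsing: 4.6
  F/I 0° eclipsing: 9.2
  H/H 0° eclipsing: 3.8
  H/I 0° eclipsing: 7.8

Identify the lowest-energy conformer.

A

A (eclipsed): F–H eclipsed, CN–I eclipsed, H–H eclipsed; 4.6 + 8.1 + 3.8 = 16.5 kJ/mol.
B (eclipsed): F–I eclipsed, CN–H eclipsed, H–H eclipsed; 9.2 + 4.4 + 3.8 = 17.4 kJ/mol.
C (eclipsed): F–H eclipsed, CN–H eclipsed, H–I eclipsed; 4.6 + 4.4 + 7.8 = 16.8 kJ/mol.
A has the lowest total (16.5 kJ/mol).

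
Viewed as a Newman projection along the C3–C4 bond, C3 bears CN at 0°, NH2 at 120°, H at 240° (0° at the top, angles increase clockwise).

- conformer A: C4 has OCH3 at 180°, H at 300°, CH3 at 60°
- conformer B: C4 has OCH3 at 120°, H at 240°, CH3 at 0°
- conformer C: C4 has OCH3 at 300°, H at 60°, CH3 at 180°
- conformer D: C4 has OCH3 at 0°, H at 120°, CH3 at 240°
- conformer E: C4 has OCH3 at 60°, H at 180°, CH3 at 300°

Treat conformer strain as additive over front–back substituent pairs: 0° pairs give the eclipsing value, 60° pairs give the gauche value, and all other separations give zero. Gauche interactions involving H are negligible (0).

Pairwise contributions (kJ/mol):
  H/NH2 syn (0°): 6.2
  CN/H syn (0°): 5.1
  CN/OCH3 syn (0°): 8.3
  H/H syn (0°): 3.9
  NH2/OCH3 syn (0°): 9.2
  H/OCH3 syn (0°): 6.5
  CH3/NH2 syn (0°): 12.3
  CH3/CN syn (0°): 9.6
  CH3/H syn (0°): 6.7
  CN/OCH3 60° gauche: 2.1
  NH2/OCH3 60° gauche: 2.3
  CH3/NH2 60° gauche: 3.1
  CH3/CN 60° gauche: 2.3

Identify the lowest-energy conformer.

A (staggered): CN–CH3 gauche, NH2–OCH3 gauche, NH2–CH3 gauche; 2.3 + 2.3 + 3.1 = 7.7 kJ/mol.
B (eclipsed): CN–CH3 eclipsed, NH2–OCH3 eclipsed, H–H eclipsed; 9.6 + 9.2 + 3.9 = 22.7 kJ/mol.
C (staggered): CN–OCH3 gauche, NH2–CH3 gauche; 2.1 + 3.1 = 5.2 kJ/mol.
D (eclipsed): CN–OCH3 eclipsed, NH2–H eclipsed, H–CH3 eclipsed; 8.3 + 6.2 + 6.7 = 21.2 kJ/mol.
E (staggered): CN–OCH3 gauche, CN–CH3 gauche, NH2–OCH3 gauche; 2.1 + 2.3 + 2.3 = 6.7 kJ/mol.
C has the lowest total (5.2 kJ/mol).

C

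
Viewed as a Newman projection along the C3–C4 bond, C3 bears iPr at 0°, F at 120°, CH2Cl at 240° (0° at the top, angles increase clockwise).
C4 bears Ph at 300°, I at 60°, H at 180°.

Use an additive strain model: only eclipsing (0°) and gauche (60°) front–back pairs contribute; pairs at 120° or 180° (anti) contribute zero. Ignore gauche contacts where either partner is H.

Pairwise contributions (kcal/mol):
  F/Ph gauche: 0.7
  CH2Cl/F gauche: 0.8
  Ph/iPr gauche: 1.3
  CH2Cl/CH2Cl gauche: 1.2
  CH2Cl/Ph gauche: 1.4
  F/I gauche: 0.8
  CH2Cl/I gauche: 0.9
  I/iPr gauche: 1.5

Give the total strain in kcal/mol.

This conformer (staggered): iPr–Ph gauche, iPr–I gauche, F–I gauche, CH2Cl–Ph gauche; 1.3 + 1.5 + 0.8 + 1.4 = 5.0 kcal/mol.

5.0 kcal/mol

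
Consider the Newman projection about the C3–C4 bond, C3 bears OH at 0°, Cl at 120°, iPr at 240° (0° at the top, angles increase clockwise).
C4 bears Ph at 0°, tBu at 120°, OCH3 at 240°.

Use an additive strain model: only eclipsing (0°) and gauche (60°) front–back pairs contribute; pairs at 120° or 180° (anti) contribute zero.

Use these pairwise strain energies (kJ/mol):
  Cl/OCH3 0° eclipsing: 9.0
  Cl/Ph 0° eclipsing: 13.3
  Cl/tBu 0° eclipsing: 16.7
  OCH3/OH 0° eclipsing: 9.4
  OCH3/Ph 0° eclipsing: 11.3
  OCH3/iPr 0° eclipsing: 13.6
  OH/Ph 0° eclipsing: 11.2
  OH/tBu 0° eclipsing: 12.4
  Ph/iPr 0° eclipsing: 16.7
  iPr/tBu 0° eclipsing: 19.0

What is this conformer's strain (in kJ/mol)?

41.5 kJ/mol

This conformer (eclipsed): OH(0°)/Ph(0°) eclipsed 11.2; Cl(120°)/tBu(120°) eclipsed 16.7; iPr(240°)/OCH3(240°) eclipsed 13.6 → 41.5 kJ/mol.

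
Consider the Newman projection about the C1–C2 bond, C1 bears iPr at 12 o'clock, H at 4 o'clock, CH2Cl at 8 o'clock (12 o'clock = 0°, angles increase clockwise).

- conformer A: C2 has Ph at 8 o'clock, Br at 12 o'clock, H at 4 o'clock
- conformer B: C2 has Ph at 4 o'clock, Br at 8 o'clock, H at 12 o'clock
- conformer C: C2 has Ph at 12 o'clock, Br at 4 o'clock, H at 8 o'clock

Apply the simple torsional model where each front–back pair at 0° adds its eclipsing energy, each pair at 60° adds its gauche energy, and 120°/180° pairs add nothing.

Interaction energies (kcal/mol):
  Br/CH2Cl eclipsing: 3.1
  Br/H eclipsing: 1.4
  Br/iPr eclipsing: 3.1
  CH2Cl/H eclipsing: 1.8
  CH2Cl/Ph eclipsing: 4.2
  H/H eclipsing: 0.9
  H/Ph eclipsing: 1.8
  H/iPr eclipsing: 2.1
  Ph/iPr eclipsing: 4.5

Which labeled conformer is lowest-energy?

B

A (eclipsed): iPr(0°)/Br(0°) eclipsed 3.1; H(120°)/H(120°) eclipsed 0.9; CH2Cl(240°)/Ph(240°) eclipsed 4.2 → 8.2 kcal/mol.
B (eclipsed): iPr(0°)/H(0°) eclipsed 2.1; H(120°)/Ph(120°) eclipsed 1.8; CH2Cl(240°)/Br(240°) eclipsed 3.1 → 7.0 kcal/mol.
C (eclipsed): iPr(0°)/Ph(0°) eclipsed 4.5; H(120°)/Br(120°) eclipsed 1.4; CH2Cl(240°)/H(240°) eclipsed 1.8 → 7.7 kcal/mol.
B has the lowest total (7.0 kcal/mol).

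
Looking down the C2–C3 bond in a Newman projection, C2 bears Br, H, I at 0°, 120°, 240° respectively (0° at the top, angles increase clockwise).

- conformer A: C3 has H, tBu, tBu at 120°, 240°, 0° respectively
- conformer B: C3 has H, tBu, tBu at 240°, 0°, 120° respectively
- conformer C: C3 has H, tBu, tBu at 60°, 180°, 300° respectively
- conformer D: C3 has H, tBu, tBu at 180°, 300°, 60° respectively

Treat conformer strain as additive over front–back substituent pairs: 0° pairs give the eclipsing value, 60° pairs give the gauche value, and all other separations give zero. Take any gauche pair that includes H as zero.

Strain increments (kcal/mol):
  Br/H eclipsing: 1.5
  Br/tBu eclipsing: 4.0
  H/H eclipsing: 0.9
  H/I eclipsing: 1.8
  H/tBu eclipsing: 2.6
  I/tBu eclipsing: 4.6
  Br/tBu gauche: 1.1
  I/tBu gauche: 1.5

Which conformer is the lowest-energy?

D

A is eclipsed. Br at 0° is eclipsed with tBu at 0° (4.0); H at 120° is eclipsed with H at 120° (0.9); I at 240° is eclipsed with tBu at 240° (4.6). Total 9.5 kcal/mol.
B is eclipsed. Br at 0° is eclipsed with tBu at 0° (4.0); H at 120° is eclipsed with tBu at 120° (2.6); I at 240° is eclipsed with H at 240° (1.8). Total 8.4 kcal/mol.
C is staggered. Br at 0° is gauche with tBu at 300° (1.1); I at 240° is gauche with tBu at 180° (1.5); I at 240° is gauche with tBu at 300° (1.5). Total 4.1 kcal/mol.
D is staggered. Br at 0° is gauche with tBu at 300° (1.1); Br at 0° is gauche with tBu at 60° (1.1); I at 240° is gauche with tBu at 300° (1.5). Total 3.7 kcal/mol.
D has the lowest total (3.7 kcal/mol).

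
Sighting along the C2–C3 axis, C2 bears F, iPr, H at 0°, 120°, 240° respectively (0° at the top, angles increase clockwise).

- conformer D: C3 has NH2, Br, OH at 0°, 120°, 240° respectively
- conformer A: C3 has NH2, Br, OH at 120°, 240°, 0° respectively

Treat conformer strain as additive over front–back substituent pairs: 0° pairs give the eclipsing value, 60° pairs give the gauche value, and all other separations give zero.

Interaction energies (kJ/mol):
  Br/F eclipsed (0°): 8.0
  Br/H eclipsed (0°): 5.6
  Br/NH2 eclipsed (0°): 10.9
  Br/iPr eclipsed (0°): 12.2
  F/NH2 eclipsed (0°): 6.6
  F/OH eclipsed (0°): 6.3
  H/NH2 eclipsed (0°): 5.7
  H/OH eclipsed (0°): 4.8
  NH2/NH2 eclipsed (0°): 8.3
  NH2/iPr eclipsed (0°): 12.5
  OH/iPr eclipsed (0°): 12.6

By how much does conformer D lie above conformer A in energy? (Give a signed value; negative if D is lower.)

D is eclipsed. F at 0° is eclipsed with NH2 at 0° (6.6); iPr at 120° is eclipsed with Br at 120° (12.2); H at 240° is eclipsed with OH at 240° (4.8). Total 23.6 kJ/mol.
A is eclipsed. F at 0° is eclipsed with OH at 0° (6.3); iPr at 120° is eclipsed with NH2 at 120° (12.5); H at 240° is eclipsed with Br at 240° (5.6). Total 24.4 kJ/mol.
E(D) − E(A) = 23.6 − 24.4 = -0.8 kJ/mol.

-0.8 kJ/mol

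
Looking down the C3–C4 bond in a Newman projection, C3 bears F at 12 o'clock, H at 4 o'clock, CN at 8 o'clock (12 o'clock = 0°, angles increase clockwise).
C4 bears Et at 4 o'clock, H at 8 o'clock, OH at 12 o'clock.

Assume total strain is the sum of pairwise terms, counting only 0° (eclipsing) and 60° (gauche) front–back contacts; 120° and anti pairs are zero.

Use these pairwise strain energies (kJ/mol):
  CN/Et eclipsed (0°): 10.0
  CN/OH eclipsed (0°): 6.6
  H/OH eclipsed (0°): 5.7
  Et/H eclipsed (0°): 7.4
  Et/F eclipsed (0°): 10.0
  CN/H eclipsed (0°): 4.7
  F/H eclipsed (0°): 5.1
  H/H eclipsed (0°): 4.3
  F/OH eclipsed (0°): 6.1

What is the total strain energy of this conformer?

This conformer is eclipsed. F at 0° is eclipsed with OH at 0° (6.1); H at 120° is eclipsed with Et at 120° (7.4); CN at 240° is eclipsed with H at 240° (4.7). Total 18.2 kJ/mol.

18.2 kJ/mol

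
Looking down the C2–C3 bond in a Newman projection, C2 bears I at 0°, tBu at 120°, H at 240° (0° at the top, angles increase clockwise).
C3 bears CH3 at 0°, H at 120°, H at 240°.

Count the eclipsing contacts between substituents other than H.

Non-H eclipsing pairs: I(0°)/CH3(0°) — 1 interaction.

1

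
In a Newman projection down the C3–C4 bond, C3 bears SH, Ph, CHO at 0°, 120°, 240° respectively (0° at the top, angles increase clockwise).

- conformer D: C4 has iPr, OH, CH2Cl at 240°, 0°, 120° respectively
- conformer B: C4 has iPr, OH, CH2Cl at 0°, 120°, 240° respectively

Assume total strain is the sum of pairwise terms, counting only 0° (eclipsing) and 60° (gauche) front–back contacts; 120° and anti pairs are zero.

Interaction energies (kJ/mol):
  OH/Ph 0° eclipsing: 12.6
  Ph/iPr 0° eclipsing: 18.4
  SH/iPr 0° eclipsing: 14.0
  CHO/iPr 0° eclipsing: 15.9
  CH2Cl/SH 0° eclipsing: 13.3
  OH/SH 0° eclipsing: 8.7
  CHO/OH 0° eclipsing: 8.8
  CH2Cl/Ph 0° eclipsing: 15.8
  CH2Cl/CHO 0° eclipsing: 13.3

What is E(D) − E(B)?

D (eclipsed): SH(0°)/OH(0°) eclipsed 8.7; Ph(120°)/CH2Cl(120°) eclipsed 15.8; CHO(240°)/iPr(240°) eclipsed 15.9 → 40.4 kJ/mol.
B (eclipsed): SH(0°)/iPr(0°) eclipsed 14.0; Ph(120°)/OH(120°) eclipsed 12.6; CHO(240°)/CH2Cl(240°) eclipsed 13.3 → 39.9 kJ/mol.
E(D) − E(B) = 40.4 − 39.9 = +0.5 kJ/mol.

+0.5 kJ/mol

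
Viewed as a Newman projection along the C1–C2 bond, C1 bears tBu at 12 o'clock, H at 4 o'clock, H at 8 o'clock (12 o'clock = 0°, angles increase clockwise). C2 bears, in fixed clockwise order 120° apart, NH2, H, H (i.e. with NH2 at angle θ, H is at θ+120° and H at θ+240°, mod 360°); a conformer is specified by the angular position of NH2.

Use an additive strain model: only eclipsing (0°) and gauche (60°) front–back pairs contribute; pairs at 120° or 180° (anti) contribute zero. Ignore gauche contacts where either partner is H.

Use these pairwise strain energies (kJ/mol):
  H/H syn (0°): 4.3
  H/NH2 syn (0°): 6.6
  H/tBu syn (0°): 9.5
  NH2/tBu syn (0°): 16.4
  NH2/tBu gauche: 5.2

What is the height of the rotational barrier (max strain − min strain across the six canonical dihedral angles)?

NH2 at 0° (eclipsed): tBu–NH2 eclipsed, H–H eclipsed, H–H eclipsed; 16.4 + 4.3 + 4.3 = 25.0 kJ/mol.
NH2 at 60° (staggered): tBu–NH2 gauche; 5.2 = 5.2 kJ/mol.
NH2 at 120° (eclipsed): tBu–H eclipsed, H–NH2 eclipsed, H–H eclipsed; 9.5 + 6.6 + 4.3 = 20.4 kJ/mol.
NH2 at 180° (staggered): no non-H gauche contacts → 0.0 kJ/mol.
NH2 at 240° (eclipsed): tBu–H eclipsed, H–H eclipsed, H–NH2 eclipsed; 9.5 + 4.3 + 6.6 = 20.4 kJ/mol.
NH2 at 300° (staggered): tBu–NH2 gauche; 5.2 = 5.2 kJ/mol.
Max at 0° (25.0 kJ/mol), min at 180° (0.0 kJ/mol); barrier = 25.0 kJ/mol.

25.0 kJ/mol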